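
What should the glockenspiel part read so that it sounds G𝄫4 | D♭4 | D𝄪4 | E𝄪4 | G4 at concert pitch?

Written C4 sounds as C6 on the glockenspiel, so concert pitches are written a perfect fifteenth down.
Gbb4 -> Gbb2
Db4 -> Db2
D##4 -> D##2
E##4 -> E##2
G4 -> G2

Gbb2 Db2 D##2 E##2 G2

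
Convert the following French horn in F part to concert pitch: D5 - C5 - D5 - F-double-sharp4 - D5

The French horn in F sounds a perfect fifth below written, so transpose each written note down a perfect fifth.
D5 becomes G4
C5 becomes F4
D5 becomes G4
F##4 becomes B#3
D5 becomes G4

G4 F4 G4 B#3 G4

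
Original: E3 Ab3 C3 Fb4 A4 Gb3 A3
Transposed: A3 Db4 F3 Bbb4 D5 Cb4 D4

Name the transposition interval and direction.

Take the first pair: E3 → A3. E to A spans 4 letter names, so the interval is some kind of fourth.
E3 to A3 is 5 semitones, which makes it a perfect fourth; the second version is higher, so the direction is up.
Checking another pair — A3 → D4 — gives the same interval.

up a perfect fourth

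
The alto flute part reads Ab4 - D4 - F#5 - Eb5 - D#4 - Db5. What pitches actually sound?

Eb4 A3 C#5 Bb4 A#3 Ab4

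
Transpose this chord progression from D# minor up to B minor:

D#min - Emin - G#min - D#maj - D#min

Bmin Cmin Emin Bmaj Bmin

D# minor up to B minor is a minor sixth; each chord root moves by that interval while the quality stays the same.
D#min: root D# up a minor sixth → B, giving Bmin.
Emin: root E up a minor sixth → C, giving Cmin.
G#min: root G# up a minor sixth → E, giving Emin.
D#maj: root D# up a minor sixth → B, giving Bmaj.
D#min: root D# up a minor sixth → B, giving Bmin.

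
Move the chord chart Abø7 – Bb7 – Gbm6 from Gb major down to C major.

Gb major down to C major is a diminished fifth; each chord root moves by that interval while the quality stays the same.
Abø7: root Ab down a diminished fifth → D, giving Dø7.
Bb7: root Bb down a diminished fifth → E, giving E7.
Gbm6: root Gb down a diminished fifth → C, giving Cm6.

Dø7 E7 Cm6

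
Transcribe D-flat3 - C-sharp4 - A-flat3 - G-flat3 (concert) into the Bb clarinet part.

Written C4 sounds as Bb3 on the Bb clarinet, so concert pitches are written a major second up.
Db3 to Eb3
C#4 to D#4
Ab3 to Bb3
Gb3 to Ab3

Eb3 D#4 Bb3 Ab3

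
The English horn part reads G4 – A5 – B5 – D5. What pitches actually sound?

The English horn sounds a perfect fifth below written, so transpose each written note down a perfect fifth.
G4 -> C4
A5 -> D5
B5 -> E5
D5 -> G4

C4 D5 E5 G4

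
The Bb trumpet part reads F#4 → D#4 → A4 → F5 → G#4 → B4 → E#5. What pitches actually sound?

E4 C#4 G4 Eb5 F#4 A4 D#5

The Bb trumpet sounds a major second below written, so transpose each written note down a major second.
F#4 -> E4
D#4 -> C#4
A4 -> G4
F5 -> Eb5
G#4 -> F#4
B4 -> A4
E#5 -> D#5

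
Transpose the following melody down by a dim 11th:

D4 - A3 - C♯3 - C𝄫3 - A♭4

D4 becomes A#2
A3 becomes E#2
C#3 becomes G##1
Cbb3 becomes Gb1
Ab4 becomes E3

A#2 E#2 G##1 Gb1 E3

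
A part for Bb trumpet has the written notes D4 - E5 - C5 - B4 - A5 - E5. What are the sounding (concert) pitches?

C4 D5 Bb4 A4 G5 D5

Written C4 on the Bb trumpet sounds as Bb3, a major second lower; apply that shift to every note.
D4 gives C4
E5 gives D5
C5 gives Bb4
B4 gives A4
A5 gives G5
E5 gives D5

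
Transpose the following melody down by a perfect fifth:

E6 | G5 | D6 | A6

E6 becomes A5
G5 becomes C5
D6 becomes G5
A6 becomes D6

A5 C5 G5 D6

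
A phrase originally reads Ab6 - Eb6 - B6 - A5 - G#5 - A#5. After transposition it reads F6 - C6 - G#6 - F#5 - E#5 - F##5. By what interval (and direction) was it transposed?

down a minor third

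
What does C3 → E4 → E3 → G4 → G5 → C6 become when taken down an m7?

D2 F#3 F#2 A3 A4 D5

C3: a seventh down reaches D, and 10 semitones makes it D2.
A minor seventh down from E4 gives F#3.
E3: a seventh down reaches F, and 10 semitones makes it F#2.
A minor seventh down from G4 gives A3.
G5: a seventh down reaches A, and 10 semitones makes it A4.
C6 down a minor seventh is D5.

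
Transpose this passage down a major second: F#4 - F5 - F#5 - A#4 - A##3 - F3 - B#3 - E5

F#4 becomes E4
F5 becomes Eb5
F#5 becomes E5
A#4 becomes G#4
A##3 becomes G##3
F3 becomes Eb3
B#3 becomes A#3
E5 becomes D5

E4 Eb5 E5 G#4 G##3 Eb3 A#3 D5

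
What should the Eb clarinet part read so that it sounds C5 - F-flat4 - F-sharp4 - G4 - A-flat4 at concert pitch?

The Eb clarinet sounds a minor third above written, so the written part must be a minor third below concert — transpose each note down.
C5 gives A4
Fb4 gives Db4
F#4 gives D#4
G4 gives E4
Ab4 gives F4

A4 Db4 D#4 E4 F4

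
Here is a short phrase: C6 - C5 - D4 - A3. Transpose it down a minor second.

B5 B4 C#4 G#3

C6 gives B5
C5 gives B4
D4 gives C#4
A3 gives G#3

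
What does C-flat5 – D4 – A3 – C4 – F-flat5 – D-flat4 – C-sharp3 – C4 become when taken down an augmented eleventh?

Gbb3 Ab2 Eb2 Gb2 Cbb4 Abb2 G1 Gb2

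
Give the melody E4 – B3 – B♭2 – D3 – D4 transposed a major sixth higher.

C#5 G#4 G3 B3 B4

E4: a sixth up reaches C, and 9 semitones makes it C#5.
A major sixth up from B3 gives G#4.
Bb2: a sixth up reaches G, and 9 semitones makes it G3.
A major sixth up from D3 gives B3.
A major sixth up from D4 gives B4.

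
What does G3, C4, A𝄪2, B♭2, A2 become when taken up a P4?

C4 F4 D##3 Eb3 D3

A perfect fourth up from G3 gives C4.
C4 up a perfect fourth is F4.
A perfect fourth up from A##2 gives D##3.
A perfect fourth up from Bb2 gives Eb3.
A perfect fourth up from A2 gives D3.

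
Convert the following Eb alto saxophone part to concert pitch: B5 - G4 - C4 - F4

D5 Bb3 Eb3 Ab3

Written C4 on the Eb alto saxophone sounds as Eb3, a major sixth lower; apply that shift to every note.
B5 → D5
G4 → Bb3
C4 → Eb3
F4 → Ab3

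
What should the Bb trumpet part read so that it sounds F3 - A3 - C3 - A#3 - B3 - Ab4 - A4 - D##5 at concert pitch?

The Bb trumpet sounds a major second below written, so the written part must be a major second above concert — transpose each note up.
F3 becomes G3
A3 becomes B3
C3 becomes D3
A#3 becomes B#3
B3 becomes C#4
Ab4 becomes Bb4
A4 becomes B4
D##5 becomes E##5

G3 B3 D3 B#3 C#4 Bb4 B4 E##5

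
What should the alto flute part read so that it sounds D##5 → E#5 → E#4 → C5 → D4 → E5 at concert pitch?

G##5 A#5 A#4 F5 G4 A5

The alto flute sounds a perfect fourth below written, so the written part must be a perfect fourth above concert — transpose each note up.
D##5 to G##5
E#5 to A#5
E#4 to A#4
C5 to F5
D4 to G4
E5 to A5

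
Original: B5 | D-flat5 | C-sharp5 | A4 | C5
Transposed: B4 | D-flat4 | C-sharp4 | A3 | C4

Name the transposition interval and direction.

Take the first pair: B5 → B4. B to B spans 8 letter names, so the interval is some kind of octave.
B4 to B5 is 12 semitones, which makes it a perfect octave; the second version is lower, so the direction is down.
Checking another pair — C5 → C4 — gives the same interval.

down a perfect octave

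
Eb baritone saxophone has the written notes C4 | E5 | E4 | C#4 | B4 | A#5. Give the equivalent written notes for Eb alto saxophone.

C3 E4 E3 C#3 B3 A#4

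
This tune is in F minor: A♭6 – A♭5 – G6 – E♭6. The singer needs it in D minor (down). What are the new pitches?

From F down to D is a minor third; apply that to each pitch.
Ab6 -> F6
Ab5 -> F5
G6 -> E6
Eb6 -> C6

F6 F5 E6 C6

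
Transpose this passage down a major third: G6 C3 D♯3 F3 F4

G6: a third down reaches E, and 4 semitones makes it Eb6.
A major third down from C3 gives Ab2.
D#3: a third down reaches B, and 4 semitones makes it B2.
F3 down a major third is Db3.
F4 down a major third is Db4.

Eb6 Ab2 B2 Db3 Db4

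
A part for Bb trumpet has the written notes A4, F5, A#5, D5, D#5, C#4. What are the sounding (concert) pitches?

G4 Eb5 G#5 C5 C#5 B3

The Bb trumpet sounds a major second below written, so transpose each written note down a major second.
A4 to G4
F5 to Eb5
A#5 to G#5
D5 to C5
D#5 to C#5
C#4 to B3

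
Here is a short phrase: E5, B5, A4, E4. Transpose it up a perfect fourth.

E5 to A5
B5 to E6
A4 to D5
E4 to A4

A5 E6 D5 A4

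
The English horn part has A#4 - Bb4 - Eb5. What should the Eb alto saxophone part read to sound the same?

First find concert pitch: the English horn sounds a perfect fifth below written, so A#4 Bb4 Eb5 sounds D#4 Eb4 Ab4.
Then write for Eb alto saxophone: it sounds a major sixth below written, so the part must be a major sixth above concert.
D#4 → B#4
Eb4 → C5
Ab4 → F5

B#4 C5 F5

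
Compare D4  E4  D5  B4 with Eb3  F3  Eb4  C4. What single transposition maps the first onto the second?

down a major seventh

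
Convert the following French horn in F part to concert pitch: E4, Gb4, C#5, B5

The French horn in F sounds a perfect fifth below written, so transpose each written note down a perfect fifth.
E4 → A3
Gb4 → Cb4
C#5 → F#4
B5 → E5

A3 Cb4 F#4 E5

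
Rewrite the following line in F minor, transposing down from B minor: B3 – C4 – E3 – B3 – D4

From B down to F is an augmented fourth; apply that to each pitch.
B3 -> F3
C4 -> Gb3
E3 -> Bb2
B3 -> F3
D4 -> Ab3

F3 Gb3 Bb2 F3 Ab3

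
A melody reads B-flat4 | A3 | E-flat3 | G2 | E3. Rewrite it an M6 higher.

G5 F#4 C4 E3 C#4

Bb4 up a major sixth is G5.
A major sixth up from A3 gives F#4.
A major sixth up from Eb3 gives C4.
A major sixth up from G2 gives E3.
E3: a sixth up reaches C, and 9 semitones makes it C#4.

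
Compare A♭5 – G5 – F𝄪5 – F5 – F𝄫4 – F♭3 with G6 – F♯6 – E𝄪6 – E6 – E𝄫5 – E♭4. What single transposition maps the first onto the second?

Take the first pair: Ab5 → G6. A to G spans 7 letter names, so the interval is some kind of seventh.
Ab5 to G6 is 11 semitones, which makes it a major seventh; the second version is higher, so the direction is up.
Checking another pair — Fb3 → Eb4 — gives the same interval.

up a major seventh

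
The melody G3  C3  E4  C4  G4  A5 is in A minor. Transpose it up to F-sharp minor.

A minor to F-sharp minor up is a major sixth, so every note moves up by that interval.
G3 gives E4
C3 gives A3
E4 gives C#5
C4 gives A4
G4 gives E5
A5 gives F#6

E4 A3 C#5 A4 E5 F#6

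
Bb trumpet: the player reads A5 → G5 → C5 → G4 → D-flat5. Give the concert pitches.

G5 F5 Bb4 F4 Cb5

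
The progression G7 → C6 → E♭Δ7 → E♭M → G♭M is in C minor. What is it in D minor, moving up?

A7 D6 FΔ7 FM AbM

C minor up to D minor is a major second; each chord root moves by that interval while the quality stays the same.
G7: root G up a major second → A, giving A7.
C6: root C up a major second → D, giving D6.
E♭Δ7: root E♭ up a major second → F, giving FΔ7.
E♭M: root E♭ up a major second → F, giving FM.
G♭M: root G♭ up a major second → Ab, giving AbM.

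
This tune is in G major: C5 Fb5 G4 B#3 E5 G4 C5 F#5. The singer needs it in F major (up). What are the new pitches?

G major to F major up is a minor seventh, so every note moves up by that interval.
C5 becomes Bb5
Fb5 becomes Ebb6
G4 becomes F5
B#3 becomes A#4
E5 becomes D6
G4 becomes F5
C5 becomes Bb5
F#5 becomes E6

Bb5 Ebb6 F5 A#4 D6 F5 Bb5 E6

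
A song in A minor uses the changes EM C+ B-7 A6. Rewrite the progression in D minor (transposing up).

AM F+ E-7 D6

A minor up to D minor is a perfect fourth; each chord root moves by that interval while the quality stays the same.
EM: root E up a perfect fourth → A, giving AM.
C+: root C up a perfect fourth → F, giving F+.
B-7: root B up a perfect fourth → E, giving E-7.
A6: root A up a perfect fourth → D, giving D6.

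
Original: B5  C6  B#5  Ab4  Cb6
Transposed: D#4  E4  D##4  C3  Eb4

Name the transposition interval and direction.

down a minor thirteenth

From B5 to D#4 is 13 letter names — a thirteenth of some quality.
D#4 to B5 is 20 semitones, which makes it a minor thirteenth; the second version is lower, so the direction is down.
Checking another pair — Cb6 → Eb4 — gives the same interval.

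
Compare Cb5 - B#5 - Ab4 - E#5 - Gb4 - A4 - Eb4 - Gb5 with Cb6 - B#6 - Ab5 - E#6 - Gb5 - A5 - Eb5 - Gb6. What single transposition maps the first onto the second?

up a perfect octave

Take the first pair: Cb5 → Cb6. C to C spans 8 letter names, so the interval is some kind of octave.
Cb5 to Cb6 is 12 semitones, which makes it a perfect octave; the second version is higher, so the direction is up.
Checking another pair — Gb5 → Gb6 — gives the same interval.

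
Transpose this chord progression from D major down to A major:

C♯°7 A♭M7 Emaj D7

G#°7 EbM7 Bmaj A7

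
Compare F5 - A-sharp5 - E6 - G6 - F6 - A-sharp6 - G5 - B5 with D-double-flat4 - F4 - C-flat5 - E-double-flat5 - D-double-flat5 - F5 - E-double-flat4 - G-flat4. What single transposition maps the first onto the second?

From F5 to Dbb4 is 10 letter names — a tenth of some quality.
Dbb4 to F5 is 17 semitones, which makes it an augmented tenth; the second version is lower, so the direction is down.
Checking another pair — B5 → Gb4 — gives the same interval.

down an augmented tenth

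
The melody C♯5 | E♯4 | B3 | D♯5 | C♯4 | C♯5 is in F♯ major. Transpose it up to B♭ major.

From F♯ up to B♭ is a diminished fourth; apply that to each pitch.
C#5 -> F5
E#4 -> A4
B3 -> Eb4
D#5 -> G5
C#4 -> F4
C#5 -> F5

F5 A4 Eb4 G5 F4 F5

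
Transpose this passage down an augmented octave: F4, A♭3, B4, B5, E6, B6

Fb3 Abb2 Bb3 Bb4 Eb5 Bb5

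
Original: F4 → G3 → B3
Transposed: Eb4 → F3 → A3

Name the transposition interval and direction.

down a major second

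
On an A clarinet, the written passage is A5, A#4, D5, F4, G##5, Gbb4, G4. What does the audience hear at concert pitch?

Written C4 on the A clarinet sounds as A3, a minor third lower; apply that shift to every note.
A5 to F#5
A#4 to F##4
D5 to B4
F4 to D4
G##5 to E##5
Gbb4 to Ebb4
G4 to E4

F#5 F##4 B4 D4 E##5 Ebb4 E4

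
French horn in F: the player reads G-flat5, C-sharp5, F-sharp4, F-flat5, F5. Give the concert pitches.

Cb5 F#4 B3 Bbb4 Bb4

Written C4 on the French horn in F sounds as F3, a perfect fifth lower; apply that shift to every note.
Gb5 -> Cb5
C#5 -> F#4
F#4 -> B3
Fb5 -> Bbb4
F5 -> Bb4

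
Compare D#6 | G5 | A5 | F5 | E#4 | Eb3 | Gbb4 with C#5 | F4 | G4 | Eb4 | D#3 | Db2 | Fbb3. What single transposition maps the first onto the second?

down a major ninth

From D#6 to C#5 is 9 letter names — a ninth of some quality.
C#5 to D#6 is 14 semitones, which makes it a major ninth; the second version is lower, so the direction is down.
Checking another pair — Gbb4 → Fbb3 — gives the same interval.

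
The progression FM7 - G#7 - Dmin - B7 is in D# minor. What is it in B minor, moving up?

DbM7 E7 Bbmin G7

D# minor up to B minor is a minor sixth; each chord root moves by that interval while the quality stays the same.
FM7: root F up a minor sixth → Db, giving DbM7.
G#7: root G# up a minor sixth → E, giving E7.
Dmin: root D up a minor sixth → Bb, giving Bbmin.
B7: root B up a minor sixth → G, giving G7.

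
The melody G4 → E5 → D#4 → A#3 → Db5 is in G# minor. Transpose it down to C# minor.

G# minor to C# minor down is a perfect fifth, so every note moves down by that interval.
G4 gives C4
E5 gives A4
D#4 gives G#3
A#3 gives D#3
Db5 gives Gb4

C4 A4 G#3 D#3 Gb4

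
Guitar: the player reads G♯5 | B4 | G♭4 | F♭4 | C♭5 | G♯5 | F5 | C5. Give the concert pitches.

G#4 B3 Gb3 Fb3 Cb4 G#4 F4 C4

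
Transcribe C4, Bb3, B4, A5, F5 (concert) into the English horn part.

The English horn sounds a perfect fifth below written, so the written part must be a perfect fifth above concert — transpose each note up.
C4 becomes G4
Bb3 becomes F4
B4 becomes F#5
A5 becomes E6
F5 becomes C6

G4 F4 F#5 E6 C6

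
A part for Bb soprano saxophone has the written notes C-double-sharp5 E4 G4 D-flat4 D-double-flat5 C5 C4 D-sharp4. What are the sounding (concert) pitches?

B#4 D4 F4 Cb4 Cbb5 Bb4 Bb3 C#4

Written C4 on the Bb soprano saxophone sounds as Bb3, a major second lower; apply that shift to every note.
C##5 gives B#4
E4 gives D4
G4 gives F4
Db4 gives Cb4
Dbb5 gives Cbb5
C5 gives Bb4
C4 gives Bb3
D#4 gives C#4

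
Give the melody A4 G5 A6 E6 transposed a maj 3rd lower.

F4 Eb5 F6 C6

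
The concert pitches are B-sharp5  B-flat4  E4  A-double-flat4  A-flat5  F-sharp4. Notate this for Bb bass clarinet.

The Bb bass clarinet sounds a major ninth below written, so the written part must be a major ninth above concert — transpose each note up.
B#5 to C##7
Bb4 to C6
E4 to F#5
Abb4 to Bbb5
Ab5 to Bb6
F#4 to G#5

C##7 C6 F#5 Bbb5 Bb6 G#5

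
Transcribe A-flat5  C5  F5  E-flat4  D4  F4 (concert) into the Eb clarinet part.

Written C4 sounds as Eb4 on the Eb clarinet, so concert pitches are written a minor third down.
Ab5 -> F5
C5 -> A4
F5 -> D5
Eb4 -> C4
D4 -> B3
F4 -> D4

F5 A4 D5 C4 B3 D4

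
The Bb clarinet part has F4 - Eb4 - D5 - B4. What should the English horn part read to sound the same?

First find concert pitch: the Bb clarinet sounds a major second below written, so F4 Eb4 D5 B4 sounds Eb4 Db4 C5 A4.
Then write for English horn: it sounds a perfect fifth below written, so the part must be a perfect fifth above concert.
Eb4 → Bb4
Db4 → Ab4
C5 → G5
A4 → E5

Bb4 Ab4 G5 E5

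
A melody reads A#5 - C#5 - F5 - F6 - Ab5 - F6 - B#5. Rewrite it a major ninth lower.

A#5 to G#4
C#5 to B3
F5 to Eb4
F6 to Eb5
Ab5 to Gb4
F6 to Eb5
B#5 to A#4

G#4 B3 Eb4 Eb5 Gb4 Eb5 A#4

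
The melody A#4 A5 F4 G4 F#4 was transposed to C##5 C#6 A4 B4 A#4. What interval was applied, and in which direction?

up a major third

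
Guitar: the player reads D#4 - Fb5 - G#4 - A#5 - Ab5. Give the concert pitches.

D#3 Fb4 G#3 A#4 Ab4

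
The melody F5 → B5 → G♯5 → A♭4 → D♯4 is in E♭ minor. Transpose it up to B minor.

C#6 F##6 D##6 E5 A##4

From E♭ up to B is an augmented fifth; apply that to each pitch.
F5 -> C#6
B5 -> F##6
G#5 -> D##6
Ab4 -> E5
D#4 -> A##4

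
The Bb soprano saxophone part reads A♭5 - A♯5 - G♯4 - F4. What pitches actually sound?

Gb5 G#5 F#4 Eb4

Written C4 on the Bb soprano saxophone sounds as Bb3, a major second lower; apply that shift to every note.
Ab5 gives Gb5
A#5 gives G#5
G#4 gives F#4
F4 gives Eb4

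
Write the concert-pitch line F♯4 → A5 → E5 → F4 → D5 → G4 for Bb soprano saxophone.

G#4 B5 F#5 G4 E5 A4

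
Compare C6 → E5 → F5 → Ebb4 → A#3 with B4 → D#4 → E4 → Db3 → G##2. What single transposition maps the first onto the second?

down a minor ninth

From C6 to B4 is 9 letter names — a ninth of some quality.
B4 to C6 is 13 semitones, which makes it a minor ninth; the second version is lower, so the direction is down.
Checking another pair — A#3 → G##2 — gives the same interval.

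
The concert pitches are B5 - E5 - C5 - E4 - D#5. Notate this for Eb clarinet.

G#5 C#5 A4 C#4 B#4

The Eb clarinet sounds a minor third above written, so the written part must be a minor third below concert — transpose each note down.
B5 to G#5
E5 to C#5
C5 to A4
E4 to C#4
D#5 to B#4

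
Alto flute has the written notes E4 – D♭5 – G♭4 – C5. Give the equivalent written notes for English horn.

F#4 Eb5 Ab4 D5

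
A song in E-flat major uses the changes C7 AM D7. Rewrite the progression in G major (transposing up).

E7 C#M F#7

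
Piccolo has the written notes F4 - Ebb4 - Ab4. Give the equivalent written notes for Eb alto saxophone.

D6 Cb6 F6

First find concert pitch: the piccolo sounds a perfect octave above written, so F4 Ebb4 Ab4 sounds F5 Ebb5 Ab5.
Then write for Eb alto saxophone: it sounds a major sixth below written, so the part must be a major sixth above concert.
F5 → D6
Ebb5 → Cb6
Ab5 → F6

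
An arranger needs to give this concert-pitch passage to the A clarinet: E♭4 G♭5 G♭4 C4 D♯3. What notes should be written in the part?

Gb4 Bbb5 Bbb4 Eb4 F#3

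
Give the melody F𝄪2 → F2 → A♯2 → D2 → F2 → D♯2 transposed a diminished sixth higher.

D3 Dbb3 F3 Bbb2 Dbb3 Bb2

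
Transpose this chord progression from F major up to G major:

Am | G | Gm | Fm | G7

Bm A Am Gm A7

F major up to G major is a major second; each chord root moves by that interval while the quality stays the same.
Am: root A up a major second → B, giving Bm.
G: root G up a major second → A, giving A.
Gm: root G up a major second → A, giving Am.
Fm: root F up a major second → G, giving Gm.
G7: root G up a major second → A, giving A7.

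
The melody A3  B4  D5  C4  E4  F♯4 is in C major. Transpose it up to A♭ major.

F4 G5 Bb5 Ab4 C5 D5

From C up to A♭ is a minor sixth; apply that to each pitch.
A3 -> F4
B4 -> G5
D5 -> Bb5
C4 -> Ab4
E4 -> C5
F#4 -> D5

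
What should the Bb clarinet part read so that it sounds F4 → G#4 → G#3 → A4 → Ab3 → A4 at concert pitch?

G4 A#4 A#3 B4 Bb3 B4

The Bb clarinet sounds a major second below written, so the written part must be a major second above concert — transpose each note up.
F4 to G4
G#4 to A#4
G#3 to A#3
A4 to B4
Ab3 to Bb3
A4 to B4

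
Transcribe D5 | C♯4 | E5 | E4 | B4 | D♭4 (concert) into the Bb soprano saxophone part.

Written C4 sounds as Bb3 on the Bb soprano saxophone, so concert pitches are written a major second up.
D5 gives E5
C#4 gives D#4
E5 gives F#5
E4 gives F#4
B4 gives C#5
Db4 gives Eb4

E5 D#4 F#5 F#4 C#5 Eb4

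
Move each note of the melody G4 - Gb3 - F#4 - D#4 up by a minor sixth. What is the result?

G4 becomes Eb5
Gb3 becomes Ebb4
F#4 becomes D5
D#4 becomes B4

Eb5 Ebb4 D5 B4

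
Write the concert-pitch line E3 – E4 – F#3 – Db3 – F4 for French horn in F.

B3 B4 C#4 Ab3 C5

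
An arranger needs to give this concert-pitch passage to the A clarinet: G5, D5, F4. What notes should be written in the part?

Written C4 sounds as A3 on the A clarinet, so concert pitches are written a minor third up.
G5 becomes Bb5
D5 becomes F5
F4 becomes Ab4

Bb5 F5 Ab4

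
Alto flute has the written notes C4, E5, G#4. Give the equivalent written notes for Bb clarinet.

A3 C#5 E#4

First find concert pitch: the alto flute sounds a perfect fourth below written, so C4 E5 G#4 sounds G3 B4 D#4.
Then write for Bb clarinet: it sounds a major second below written, so the part must be a major second above concert.
G3 → A3
B4 → C#5
D#4 → E#4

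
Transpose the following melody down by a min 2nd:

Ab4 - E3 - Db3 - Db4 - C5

Ab4: a second down reaches G, and 1 semitone makes it G4.
E3 down a minor second is D#3.
Db3 down a minor second is C3.
Db4: a second down reaches C, and 1 semitone makes it C4.
A minor second down from C5 gives B4.

G4 D#3 C3 C4 B4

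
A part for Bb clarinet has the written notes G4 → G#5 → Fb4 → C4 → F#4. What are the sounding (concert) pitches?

F4 F#5 Ebb4 Bb3 E4

Written C4 on the Bb clarinet sounds as Bb3, a major second lower; apply that shift to every note.
G4 becomes F4
G#5 becomes F#5
Fb4 becomes Ebb4
C4 becomes Bb3
F#4 becomes E4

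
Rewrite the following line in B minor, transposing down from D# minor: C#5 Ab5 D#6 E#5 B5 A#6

A4 Fb5 B5 C#5 G5 F#6

From D# down to B is a major third; apply that to each pitch.
C#5 to A4
Ab5 to Fb5
D#6 to B5
E#5 to C#5
B5 to G5
A#6 to F#6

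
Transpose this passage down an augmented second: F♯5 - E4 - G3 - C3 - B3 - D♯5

Eb5 Db4 Fb3 Bbb2 Ab3 C5

F#5 gives Eb5
E4 gives Db4
G3 gives Fb3
C3 gives Bbb2
B3 gives Ab3
D#5 gives C5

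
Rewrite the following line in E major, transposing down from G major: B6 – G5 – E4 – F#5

G major to E major down is a minor third, so every note moves down by that interval.
B6 becomes G#6
G5 becomes E5
E4 becomes C#4
F#5 becomes D#5

G#6 E5 C#4 D#5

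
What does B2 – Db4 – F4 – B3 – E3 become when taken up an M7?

B2 -> A#3
Db4 -> C5
F4 -> E5
B3 -> A#4
E3 -> D#4

A#3 C5 E5 A#4 D#4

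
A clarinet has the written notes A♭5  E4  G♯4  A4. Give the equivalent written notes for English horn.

First find concert pitch: the A clarinet sounds a minor third below written, so A♭5 E4 G♯4 A4 sounds F5 C#4 E#4 F#4.
Then write for English horn: it sounds a perfect fifth below written, so the part must be a perfect fifth above concert.
F5 → C6
C#4 → G#4
E#4 → B#4
F#4 → C#5

C6 G#4 B#4 C#5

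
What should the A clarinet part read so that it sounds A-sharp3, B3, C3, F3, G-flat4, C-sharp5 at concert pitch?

C#4 D4 Eb3 Ab3 Bbb4 E5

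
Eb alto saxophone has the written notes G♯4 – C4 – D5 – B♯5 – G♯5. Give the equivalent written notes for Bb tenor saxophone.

First find concert pitch: the Eb alto saxophone sounds a major sixth below written, so G♯4 C4 D5 B♯5 G♯5 sounds B3 Eb3 F4 D#5 B4.
Then write for Bb tenor saxophone: it sounds a major ninth below written, so the part must be a major ninth above concert.
B3 → C#5
Eb3 → F4
F4 → G5
D#5 → E#6
B4 → C#6

C#5 F4 G5 E#6 C#6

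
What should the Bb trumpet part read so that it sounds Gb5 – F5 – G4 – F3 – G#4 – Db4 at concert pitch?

Written C4 sounds as Bb3 on the Bb trumpet, so concert pitches are written a major second up.
Gb5 gives Ab5
F5 gives G5
G4 gives A4
F3 gives G3
G#4 gives A#4
Db4 gives Eb4

Ab5 G5 A4 G3 A#4 Eb4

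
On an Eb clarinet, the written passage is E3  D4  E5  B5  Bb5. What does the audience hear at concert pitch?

G3 F4 G5 D6 Db6

The Eb clarinet sounds a minor third above written, so transpose each written note up a minor third.
E3 to G3
D4 to F4
E5 to G5
B5 to D6
Bb5 to Db6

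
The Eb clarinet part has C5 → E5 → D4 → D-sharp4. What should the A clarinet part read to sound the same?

Gb5 Bb5 Ab4 A4

First find concert pitch: the Eb clarinet sounds a minor third above written, so C5 E5 D4 D-sharp4 sounds Eb5 G5 F4 F#4.
Then write for A clarinet: it sounds a minor third below written, so the part must be a minor third above concert.
Eb5 → Gb5
G5 → Bb5
F4 → Ab4
F#4 → A4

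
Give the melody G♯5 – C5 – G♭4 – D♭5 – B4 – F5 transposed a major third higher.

B#5 E5 Bb4 F5 D#5 A5

G#5 -> B#5
C5 -> E5
Gb4 -> Bb4
Db5 -> F5
B4 -> D#5
F5 -> A5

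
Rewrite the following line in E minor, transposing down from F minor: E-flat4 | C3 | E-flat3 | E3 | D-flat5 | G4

D4 B2 D3 D#3 C5 F#4

From F down to E is a minor second; apply that to each pitch.
Eb4 -> D4
C3 -> B2
Eb3 -> D3
E3 -> D#3
Db5 -> C5
G4 -> F#4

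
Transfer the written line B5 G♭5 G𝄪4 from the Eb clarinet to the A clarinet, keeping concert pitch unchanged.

First find concert pitch: the Eb clarinet sounds a minor third above written, so B5 G♭5 G𝄪4 sounds D6 Bbb5 B#4.
Then write for A clarinet: it sounds a minor third below written, so the part must be a minor third above concert.
D6 → F6
Bbb5 → Dbb6
B#4 → D#5

F6 Dbb6 D#5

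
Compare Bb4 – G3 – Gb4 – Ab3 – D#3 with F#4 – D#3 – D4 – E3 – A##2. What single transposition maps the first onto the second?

Take the first pair: Bb4 → F#4. B to F spans 4 letter names, so the interval is some kind of fourth.
F#4 to Bb4 is 4 semitones, which makes it a diminished fourth; the second version is lower, so the direction is down.
Checking another pair — D#3 → A##2 — gives the same interval.

down a diminished fourth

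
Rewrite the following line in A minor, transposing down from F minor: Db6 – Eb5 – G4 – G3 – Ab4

From F down to A is a minor sixth; apply that to each pitch.
Db6 gives F5
Eb5 gives G4
G4 gives B3
G3 gives B2
Ab4 gives C4

F5 G4 B3 B2 C4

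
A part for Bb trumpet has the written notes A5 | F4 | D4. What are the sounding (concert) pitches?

G5 Eb4 C4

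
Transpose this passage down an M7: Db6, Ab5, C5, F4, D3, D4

Db6: a seventh down reaches E, and 11 semitones makes it Ebb5.
A major seventh down from Ab5 gives Bbb4.
C5: a seventh down reaches D, and 11 semitones makes it Db4.
F4: a seventh down reaches G, and 11 semitones makes it Gb3.
D3 down a major seventh is Eb2.
D4 down a major seventh is Eb3.

Ebb5 Bbb4 Db4 Gb3 Eb2 Eb3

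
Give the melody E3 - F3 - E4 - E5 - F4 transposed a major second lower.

E3: a second down reaches D, and 2 semitones makes it D3.
A major second down from F3 gives Eb3.
E4 down a major second is D4.
E5: a second down reaches D, and 2 semitones makes it D5.
F4: a second down reaches E, and 2 semitones makes it Eb4.

D3 Eb3 D4 D5 Eb4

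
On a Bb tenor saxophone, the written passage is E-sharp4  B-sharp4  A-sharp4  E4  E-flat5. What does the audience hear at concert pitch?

Written C4 on the Bb tenor saxophone sounds as Bb2, a major ninth lower; apply that shift to every note.
E#4 to D#3
B#4 to A#3
A#4 to G#3
E4 to D3
Eb5 to Db4

D#3 A#3 G#3 D3 Db4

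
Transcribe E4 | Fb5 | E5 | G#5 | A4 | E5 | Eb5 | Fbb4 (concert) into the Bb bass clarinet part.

F#5 Gb6 F#6 A#6 B5 F#6 F6 Gbb5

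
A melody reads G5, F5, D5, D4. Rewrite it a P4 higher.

C6 Bb5 G5 G4

A perfect fourth up from G5 gives C6.
A perfect fourth up from F5 gives Bb5.
A perfect fourth up from D5 gives G5.
D4: a fourth up reaches G, and 5 semitones makes it G4.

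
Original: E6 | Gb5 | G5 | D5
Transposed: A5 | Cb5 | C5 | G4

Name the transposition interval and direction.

down a perfect fifth

Take the first pair: E6 → A5. E to A spans 5 letter names, so the interval is some kind of fifth.
A5 to E6 is 7 semitones, which makes it a perfect fifth; the second version is lower, so the direction is down.
Checking another pair — D5 → G4 — gives the same interval.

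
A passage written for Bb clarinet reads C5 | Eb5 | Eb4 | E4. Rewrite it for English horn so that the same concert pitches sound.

F5 Ab5 Ab4 A4

First find concert pitch: the Bb clarinet sounds a major second below written, so C5 Eb5 Eb4 E4 sounds Bb4 Db5 Db4 D4.
Then write for English horn: it sounds a perfect fifth below written, so the part must be a perfect fifth above concert.
Bb4 → F5
Db5 → Ab5
Db4 → Ab4
D4 → A4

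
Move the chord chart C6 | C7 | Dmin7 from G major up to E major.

A6 A7 Bmin7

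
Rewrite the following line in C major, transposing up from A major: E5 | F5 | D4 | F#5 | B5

G5 Ab5 F4 A5 D6

A major to C major up is a minor third, so every note moves up by that interval.
E5 gives G5
F5 gives Ab5
D4 gives F4
F#5 gives A5
B5 gives D6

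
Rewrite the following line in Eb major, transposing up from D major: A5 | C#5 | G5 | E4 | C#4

Bb5 D5 Ab5 F4 D4

D major to Eb major up is a minor second, so every note moves up by that interval.
A5 becomes Bb5
C#5 becomes D5
G5 becomes Ab5
E4 becomes F4
C#4 becomes D4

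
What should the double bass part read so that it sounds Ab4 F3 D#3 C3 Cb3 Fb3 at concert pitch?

Ab5 F4 D#4 C4 Cb4 Fb4

Written C4 sounds as C3 on the double bass, so concert pitches are written a perfect octave up.
Ab4 -> Ab5
F3 -> F4
D#3 -> D#4
C3 -> C4
Cb3 -> Cb4
Fb3 -> Fb4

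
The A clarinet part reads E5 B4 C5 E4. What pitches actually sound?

C#5 G#4 A4 C#4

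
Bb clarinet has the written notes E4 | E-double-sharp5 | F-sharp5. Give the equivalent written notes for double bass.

First find concert pitch: the Bb clarinet sounds a major second below written, so E4 E-double-sharp5 F-sharp5 sounds D4 D##5 E5.
Then write for double bass: it sounds a perfect octave below written, so the part must be a perfect octave above concert.
D4 → D5
D##5 → D##6
E5 → E6

D5 D##6 E6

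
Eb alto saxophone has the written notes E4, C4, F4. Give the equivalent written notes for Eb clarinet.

First find concert pitch: the Eb alto saxophone sounds a major sixth below written, so E4 C4 F4 sounds G3 Eb3 Ab3.
Then write for Eb clarinet: it sounds a minor third above written, so the part must be a minor third below concert.
G3 → E3
Eb3 → C3
Ab3 → F3

E3 C3 F3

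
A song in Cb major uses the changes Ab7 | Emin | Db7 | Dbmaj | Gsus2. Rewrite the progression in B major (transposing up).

Cb major up to B major is an augmented seventh; each chord root moves by that interval while the quality stays the same.
Ab7: root Ab up an augmented seventh → G#, giving G#7.
Emin: root E up an augmented seventh → D##, giving D##min.
Db7: root Db up an augmented seventh → C#, giving C#7.
Dbmaj: root Db up an augmented seventh → C#, giving C#maj.
Gsus2: root G up an augmented seventh → F##, giving F##sus2.

G#7 D##min C#7 C#maj F##sus2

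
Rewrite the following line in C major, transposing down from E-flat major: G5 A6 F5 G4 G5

E-flat major to C major down is a minor third, so every note moves down by that interval.
G5 to E5
A6 to F#6
F5 to D5
G4 to E4
G5 to E5

E5 F#6 D5 E4 E5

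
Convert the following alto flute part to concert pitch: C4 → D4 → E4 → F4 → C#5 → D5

G3 A3 B3 C4 G#4 A4

Written C4 on the alto flute sounds as G3, a perfect fourth lower; apply that shift to every note.
C4 gives G3
D4 gives A3
E4 gives B3
F4 gives C4
C#5 gives G#4
D5 gives A4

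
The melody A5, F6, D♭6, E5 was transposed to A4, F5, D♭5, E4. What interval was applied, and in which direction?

down a perfect octave

From A5 to A4 is 8 letter names — an octave of some quality.
A4 to A5 is 12 semitones, which makes it a perfect octave; the second version is lower, so the direction is down.
Checking another pair — E5 → E4 — gives the same interval.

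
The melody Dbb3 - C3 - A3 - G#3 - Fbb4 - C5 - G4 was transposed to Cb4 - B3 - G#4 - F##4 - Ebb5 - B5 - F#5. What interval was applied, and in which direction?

From Dbb3 to Cb4 is 7 letter names — a seventh of some quality.
Dbb3 to Cb4 is 11 semitones, which makes it a major seventh; the second version is higher, so the direction is up.
Checking another pair — G4 → F#5 — gives the same interval.

up a major seventh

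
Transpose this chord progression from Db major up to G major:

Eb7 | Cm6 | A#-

A7 F#m6 D##-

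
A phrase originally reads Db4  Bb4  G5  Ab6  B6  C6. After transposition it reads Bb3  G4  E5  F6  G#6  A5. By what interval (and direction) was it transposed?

down a minor third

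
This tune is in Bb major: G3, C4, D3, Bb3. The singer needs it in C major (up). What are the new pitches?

A3 D4 E3 C4

From Bb up to C is a major second; apply that to each pitch.
G3 gives A3
C4 gives D4
D3 gives E3
Bb3 gives C4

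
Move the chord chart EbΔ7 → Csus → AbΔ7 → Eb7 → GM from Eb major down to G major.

Eb major down to G major is a minor sixth; each chord root moves by that interval while the quality stays the same.
EbΔ7: root Eb down a minor sixth → G, giving GΔ7.
Csus: root C down a minor sixth → E, giving Esus.
AbΔ7: root Ab down a minor sixth → C, giving CΔ7.
Eb7: root Eb down a minor sixth → G, giving G7.
GM: root G down a minor sixth → B, giving BM.

GΔ7 Esus CΔ7 G7 BM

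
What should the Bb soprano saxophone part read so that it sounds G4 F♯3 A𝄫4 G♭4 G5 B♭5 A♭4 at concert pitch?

Written C4 sounds as Bb3 on the Bb soprano saxophone, so concert pitches are written a major second up.
G4 becomes A4
F#3 becomes G#3
Abb4 becomes Bbb4
Gb4 becomes Ab4
G5 becomes A5
Bb5 becomes C6
Ab4 becomes Bb4

A4 G#3 Bbb4 Ab4 A5 C6 Bb4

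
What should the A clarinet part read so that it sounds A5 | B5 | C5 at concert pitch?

The A clarinet sounds a minor third below written, so the written part must be a minor third above concert — transpose each note up.
A5 → C6
B5 → D6
C5 → Eb5

C6 D6 Eb5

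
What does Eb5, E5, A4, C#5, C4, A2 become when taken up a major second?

Eb5 gives F5
E5 gives F#5
A4 gives B4
C#5 gives D#5
C4 gives D4
A2 gives B2

F5 F#5 B4 D#5 D4 B2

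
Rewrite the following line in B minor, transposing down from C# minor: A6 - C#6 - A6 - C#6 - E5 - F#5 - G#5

G6 B5 G6 B5 D5 E5 F#5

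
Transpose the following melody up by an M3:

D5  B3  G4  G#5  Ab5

F#5 D#4 B4 B#5 C6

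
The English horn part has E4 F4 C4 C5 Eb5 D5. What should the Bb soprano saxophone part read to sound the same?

B3 C4 G3 G4 Bb4 A4

First find concert pitch: the English horn sounds a perfect fifth below written, so E4 F4 C4 C5 Eb5 D5 sounds A3 Bb3 F3 F4 Ab4 G4.
Then write for Bb soprano saxophone: it sounds a major second below written, so the part must be a major second above concert.
A3 → B3
Bb3 → C4
F3 → G3
F4 → G4
Ab4 → Bb4
G4 → A4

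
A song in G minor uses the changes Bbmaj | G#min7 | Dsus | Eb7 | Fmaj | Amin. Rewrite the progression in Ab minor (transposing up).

G minor up to Ab minor is a minor second; each chord root moves by that interval while the quality stays the same.
Bbmaj: root Bb up a minor second → Cb, giving Cbmaj.
G#min7: root G# up a minor second → A, giving Amin7.
Dsus: root D up a minor second → Eb, giving Ebsus.
Eb7: root Eb up a minor second → Fb, giving Fb7.
Fmaj: root F up a minor second → Gb, giving Gbmaj.
Amin: root A up a minor second → Bb, giving Bbmin.

Cbmaj Amin7 Ebsus Fb7 Gbmaj Bbmin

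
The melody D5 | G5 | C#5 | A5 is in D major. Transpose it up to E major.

D major to E major up is a major second, so every note moves up by that interval.
D5 -> E5
G5 -> A5
C#5 -> D#5
A5 -> B5

E5 A5 D#5 B5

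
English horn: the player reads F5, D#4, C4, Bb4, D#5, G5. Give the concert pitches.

Written C4 on the English horn sounds as F3, a perfect fifth lower; apply that shift to every note.
F5 to Bb4
D#4 to G#3
C4 to F3
Bb4 to Eb4
D#5 to G#4
G5 to C5

Bb4 G#3 F3 Eb4 G#4 C5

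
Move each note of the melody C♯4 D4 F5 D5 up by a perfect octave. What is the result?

C#5 D5 F6 D6

C#4 → C#5
D4 → D5
F5 → F6
D5 → D6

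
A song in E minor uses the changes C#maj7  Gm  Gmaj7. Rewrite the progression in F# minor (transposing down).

D#maj7 Am Amaj7

E minor down to F# minor is a minor seventh; each chord root moves by that interval while the quality stays the same.
C#maj7: root C# down a minor seventh → D#, giving D#maj7.
Gm: root G down a minor seventh → A, giving Am.
Gmaj7: root G down a minor seventh → A, giving Amaj7.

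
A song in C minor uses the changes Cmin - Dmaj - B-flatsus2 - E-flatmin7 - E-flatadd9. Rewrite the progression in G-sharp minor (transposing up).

G#min A#maj F#sus2 Bmin7 Badd9

C minor up to G-sharp minor is an augmented fifth; each chord root moves by that interval while the quality stays the same.
Cmin: root C up an augmented fifth → G#, giving G#min.
Dmaj: root D up an augmented fifth → A#, giving A#maj.
B-flatsus2: root B-flat up an augmented fifth → F#, giving F#sus2.
E-flatmin7: root E-flat up an augmented fifth → B, giving Bmin7.
E-flatadd9: root E-flat up an augmented fifth → B, giving Badd9.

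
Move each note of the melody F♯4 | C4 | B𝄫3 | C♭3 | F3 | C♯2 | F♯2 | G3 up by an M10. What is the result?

F#4: a tenth up reaches A, and 16 semitones makes it A#5.
C4 up a major tenth is E5.
Bbb3 up a major tenth is Db5.
A major tenth up from Cb3 gives Eb4.
F3: a tenth up reaches A, and 16 semitones makes it A4.
C#2 up a major tenth is E#3.
F#2 up a major tenth is A#3.
G3 up a major tenth is B4.

A#5 E5 Db5 Eb4 A4 E#3 A#3 B4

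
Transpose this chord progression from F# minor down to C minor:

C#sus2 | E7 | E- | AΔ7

Gsus2 Bb7 Bb- EbΔ7

F# minor down to C minor is an augmented fourth; each chord root moves by that interval while the quality stays the same.
C#sus2: root C# down an augmented fourth → G, giving Gsus2.
E7: root E down an augmented fourth → Bb, giving Bb7.
E-: root E down an augmented fourth → Bb, giving Bb-.
AΔ7: root A down an augmented fourth → Eb, giving EbΔ7.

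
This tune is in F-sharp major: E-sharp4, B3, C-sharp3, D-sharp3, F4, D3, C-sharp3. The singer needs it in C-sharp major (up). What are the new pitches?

B#4 F#4 G#3 A#3 C5 A3 G#3

F-sharp major to C-sharp major up is a perfect fifth, so every note moves up by that interval.
E#4 → B#4
B3 → F#4
C#3 → G#3
D#3 → A#3
F4 → C5
D3 → A3
C#3 → G#3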